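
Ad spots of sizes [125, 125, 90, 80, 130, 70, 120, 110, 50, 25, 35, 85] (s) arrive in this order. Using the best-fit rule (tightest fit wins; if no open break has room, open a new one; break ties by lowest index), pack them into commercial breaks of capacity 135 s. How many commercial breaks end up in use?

  125 → break 1 (new)  [load 125/135]
  125 → break 2 (new)  [load 125/135]
  90 → break 3 (new)  [load 90/135]
  80 → break 4 (new)  [load 80/135]
  130 → break 5 (new)  [load 130/135]
  70 → break 6 (new)  [load 70/135]
  120 → break 7 (new)  [load 120/135]
  110 → break 8 (new)  [load 110/135]
  50 → break 4  [load 130/135]
  25 → break 8  [load 135/135]
  35 → break 3  [load 125/135]
  85 → break 9 (new)  [load 85/135]
9 commercial breaks opened.

9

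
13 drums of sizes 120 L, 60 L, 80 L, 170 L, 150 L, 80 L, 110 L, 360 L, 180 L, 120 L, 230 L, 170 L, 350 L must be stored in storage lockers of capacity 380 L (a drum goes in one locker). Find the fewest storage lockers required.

6

Total = 360 + 350 + 230 + 180 + 170 + 170 + 150 + 120 + 120 + 110 + 80 + 80 + 60 = 2180 L.
Lower bound: ⌈2180/380⌉ = 6 storage lockers.
A packing using 6 storage lockers:
  locker 1: 360 = 360
  locker 2: 350 = 350
  locker 3: 230 + 150 = 380
  locker 4: 180 + 170 = 350
  locker 5: 170 + 120 + 80 = 370
  locker 6: 120 + 110 + 80 + 60 = 370
This matches the lower bound, so 6 is optimal.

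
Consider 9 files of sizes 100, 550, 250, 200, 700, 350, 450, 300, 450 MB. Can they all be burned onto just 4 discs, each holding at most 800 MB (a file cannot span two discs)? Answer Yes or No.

No

Total = 3350 MB; ⌈3350/800⌉ = 5.
At least 5 discs are required, but only 4 are allowed.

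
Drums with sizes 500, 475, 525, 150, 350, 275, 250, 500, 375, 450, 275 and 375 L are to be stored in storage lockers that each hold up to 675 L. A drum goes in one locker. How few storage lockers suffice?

Total = 525 + 500 + 500 + 475 + 450 + 375 + 375 + 350 + 275 + 275 + 250 + 150 = 4500 L.
Lower bound: ⌈4500/675⌉ = 7 storage lockers.
Also, 8 drums each exceed 675/2 L, and no two of those can share a locker, so at least 8 storage lockers are needed.
A packing using 8 storage lockers:
  locker 1: 525 + 150 = 675
  locker 2: 500 = 500
  locker 3: 500 = 500
  locker 4: 475 = 475
  locker 5: 450 = 450
  locker 6: 375 + 275 = 650
  locker 7: 375 + 275 = 650
  locker 8: 350 + 250 = 600
This matches the lower bound, so 8 is optimal.

8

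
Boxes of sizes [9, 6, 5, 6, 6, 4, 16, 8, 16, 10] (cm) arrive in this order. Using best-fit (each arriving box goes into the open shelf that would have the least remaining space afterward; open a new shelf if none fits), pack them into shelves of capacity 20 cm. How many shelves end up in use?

5

  9 → shelf 1 (new)  [load 9/20]
  6 → shelf 1  [load 15/20]
  5 → shelf 1  [load 20/20]
  6 → shelf 2 (new)  [load 6/20]
  6 → shelf 2  [load 12/20]
  4 → shelf 2  [load 16/20]
  16 → shelf 3 (new)  [load 16/20]
  8 → shelf 4 (new)  [load 8/20]
  16 → shelf 5 (new)  [load 16/20]
  10 → shelf 4  [load 18/20]
5 shelves opened.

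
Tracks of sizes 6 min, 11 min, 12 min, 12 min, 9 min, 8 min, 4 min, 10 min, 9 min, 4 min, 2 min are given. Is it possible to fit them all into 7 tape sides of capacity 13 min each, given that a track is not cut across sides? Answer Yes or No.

No

Total = 87 min; ⌈87/13⌉ = 7.
The bound of 7 does not rule out 7, but exhaustive search shows no assignment into 7 tape sides of capacity 13 min exists — the minimum is 8.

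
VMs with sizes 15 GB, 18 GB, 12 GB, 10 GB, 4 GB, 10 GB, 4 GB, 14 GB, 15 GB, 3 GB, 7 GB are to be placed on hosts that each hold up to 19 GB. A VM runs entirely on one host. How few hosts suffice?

7

Total = 18 + 15 + 15 + 14 + 12 + 10 + 10 + 7 + 4 + 4 + 3 = 112 GB.
Lower bound: ⌈112/19⌉ = 6 hosts.
Also, 7 VMs each exceed 19/2 GB, and no two of those can share a host, so at least 7 hosts are needed.
A packing using 7 hosts:
  host 1: 18 = 18
  host 2: 15 + 4 = 19
  host 3: 15 + 4 = 19
  host 4: 14 + 3 = 17
  host 5: 12 + 7 = 19
  host 6: 10 = 10
  host 7: 10 = 10
This matches the lower bound, so 7 is optimal.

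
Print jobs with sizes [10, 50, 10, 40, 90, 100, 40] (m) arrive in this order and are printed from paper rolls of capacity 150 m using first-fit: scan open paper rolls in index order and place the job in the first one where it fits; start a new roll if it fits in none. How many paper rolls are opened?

  10 → roll 1 (new)  [load 10/150]
  50 → roll 1  [load 60/150]
  10 → roll 1  [load 70/150]
  40 → roll 1  [load 110/150]
  90 → roll 2 (new)  [load 90/150]
  100 → roll 3 (new)  [load 100/150]
  40 → roll 1  [load 150/150]
3 paper rolls opened.

3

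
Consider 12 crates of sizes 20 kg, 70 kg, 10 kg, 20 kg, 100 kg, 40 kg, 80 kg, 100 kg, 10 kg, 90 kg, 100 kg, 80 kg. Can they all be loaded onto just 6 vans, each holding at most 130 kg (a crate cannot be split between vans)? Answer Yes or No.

Total = 720 kg; ⌈720/130⌉ = 6.
7 crates each exceed half the capacity and cannot share a van, forcing at least 7 vans.
At least 7 vans are required, but only 6 are allowed.

No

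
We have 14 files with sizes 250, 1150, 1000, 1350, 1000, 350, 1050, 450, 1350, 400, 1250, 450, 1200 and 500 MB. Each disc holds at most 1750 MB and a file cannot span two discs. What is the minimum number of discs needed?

Total = 1350 + 1350 + 1250 + 1200 + 1150 + 1050 + 1000 + 1000 + 500 + 450 + 450 + 400 + 350 + 250 = 11750 MB.
Lower bound: ⌈11750/1750⌉ = 7 discs.
Also, 8 files each exceed 875 MB, and no two of those can share a disc, so at least 8 discs are needed.
A packing using 8 discs:
  disc 1: 1350 + 400 = 1750
  disc 2: 1350 + 350 = 1700
  disc 3: 1250 + 500 = 1750
  disc 4: 1200 + 450 = 1650
  disc 5: 1150 + 450 = 1600
  disc 6: 1050 + 250 = 1300
  disc 7: 1000 = 1000
  disc 8: 1000 = 1000
This matches the lower bound, so 8 is optimal.

8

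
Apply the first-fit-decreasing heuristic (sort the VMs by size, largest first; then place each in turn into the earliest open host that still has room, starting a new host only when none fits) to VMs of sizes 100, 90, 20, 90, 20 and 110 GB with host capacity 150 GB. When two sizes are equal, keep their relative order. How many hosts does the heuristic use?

4

Sorted descending: 110, 100, 90, 90, 20, 20.
  110 → host 1 (new)  [load 110/150]
  100 → host 2 (new)  [load 100/150]
  90 → host 3 (new)  [load 90/150]
  90 → host 4 (new)  [load 90/150]
  20 → host 1  [load 130/150]
  20 → host 1  [load 150/150]
4 hosts opened.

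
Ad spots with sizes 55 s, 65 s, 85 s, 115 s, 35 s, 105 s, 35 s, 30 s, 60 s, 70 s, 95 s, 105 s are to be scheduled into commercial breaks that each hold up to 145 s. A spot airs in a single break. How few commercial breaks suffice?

Total = 115 + 105 + 105 + 95 + 85 + 70 + 65 + 60 + 55 + 35 + 35 + 30 = 855 s.
Lower bound: ⌈855/145⌉ = 6 commercial breaks.
A packing using 7 commercial breaks:
  break 1: 115 + 30 = 145
  break 2: 105 + 35 = 140
  break 3: 105 + 35 = 140
  break 4: 95 = 95
  break 5: 85 + 60 = 145
  break 6: 70 + 65 = 135
  break 7: 55 = 55
No arrangement into 6 commercial breaks stays within capacity, so 7 is optimal.

7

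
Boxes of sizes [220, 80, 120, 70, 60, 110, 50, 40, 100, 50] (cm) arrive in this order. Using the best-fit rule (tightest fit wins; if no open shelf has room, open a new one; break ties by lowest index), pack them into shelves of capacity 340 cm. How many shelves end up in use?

3

  220 → shelf 1 (new)  [load 220/340]
  80 → shelf 1  [load 300/340]
  120 → shelf 2 (new)  [load 120/340]
  70 → shelf 2  [load 190/340]
  60 → shelf 2  [load 250/340]
  110 → shelf 3 (new)  [load 110/340]
  50 → shelf 2  [load 300/340]
  40 → shelf 1  [load 340/340]
  100 → shelf 3  [load 210/340]
  50 → shelf 3  [load 260/340]
3 shelves opened.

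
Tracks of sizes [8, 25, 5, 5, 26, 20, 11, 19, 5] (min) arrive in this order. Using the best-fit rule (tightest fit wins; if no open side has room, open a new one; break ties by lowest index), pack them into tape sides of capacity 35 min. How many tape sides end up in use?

  8 → side 1 (new)  [load 8/35]
  25 → side 1  [load 33/35]
  5 → side 2 (new)  [load 5/35]
  5 → side 2  [load 10/35]
  26 → side 3 (new)  [load 26/35]
  20 → side 2  [load 30/35]
  11 → side 4 (new)  [load 11/35]
  19 → side 4  [load 30/35]
  5 → side 2  [load 35/35]
4 tape sides opened.

4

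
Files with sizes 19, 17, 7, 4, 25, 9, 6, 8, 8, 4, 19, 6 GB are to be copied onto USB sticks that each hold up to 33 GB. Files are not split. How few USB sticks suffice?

Total = 25 + 19 + 19 + 17 + 9 + 8 + 8 + 7 + 6 + 6 + 4 + 4 = 132 GB.
Lower bound: ⌈132/33⌉ = 4 USB sticks.
A packing using 4 USB sticks:
  USB stick 1: 25 + 8 = 33
  USB stick 2: 19 + 8 + 6 = 33
  USB stick 3: 19 + 6 + 4 + 4 = 33
  USB stick 4: 17 + 9 + 7 = 33
This matches the lower bound, so 4 is optimal.

4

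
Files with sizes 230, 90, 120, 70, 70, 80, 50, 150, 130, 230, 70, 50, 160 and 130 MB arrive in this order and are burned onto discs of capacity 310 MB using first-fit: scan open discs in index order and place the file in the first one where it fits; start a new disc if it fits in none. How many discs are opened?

  230 → disc 1 (new)  [load 230/310]
  90 → disc 2 (new)  [load 90/310]
  120 → disc 2  [load 210/310]
  70 → disc 1  [load 300/310]
  70 → disc 2  [load 280/310]
  80 → disc 3 (new)  [load 80/310]
  50 → disc 3  [load 130/310]
  150 → disc 3  [load 280/310]
  130 → disc 4 (new)  [load 130/310]
  230 → disc 5 (new)  [load 230/310]
  70 → disc 4  [load 200/310]
  50 → disc 4  [load 250/310]
  160 → disc 6 (new)  [load 160/310]
  130 → disc 6  [load 290/310]
6 discs opened.

6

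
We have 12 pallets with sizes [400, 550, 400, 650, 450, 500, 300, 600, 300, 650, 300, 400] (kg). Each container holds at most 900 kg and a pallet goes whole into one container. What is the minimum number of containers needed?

Total = 650 + 650 + 600 + 550 + 500 + 450 + 400 + 400 + 400 + 300 + 300 + 300 = 5500 kg.
Lower bound: ⌈5500/900⌉ = 7 containers.
A packing using 7 containers:
  container 1: 650 = 650
  container 2: 650 = 650
  container 3: 600 + 300 = 900
  container 4: 550 + 300 = 850
  container 5: 500 + 400 = 900
  container 6: 450 + 400 = 850
  container 7: 400 + 300 = 700
This matches the lower bound, so 7 is optimal.

7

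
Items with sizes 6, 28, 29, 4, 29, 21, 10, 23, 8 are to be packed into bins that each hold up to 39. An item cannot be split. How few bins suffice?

5

Total = 29 + 29 + 28 + 23 + 21 + 10 + 8 + 6 + 4 = 158.
Lower bound: ⌈158/39⌉ = 5 bins.
A packing using 5 bins:
  bin 1: 29 + 10 = 39
  bin 2: 29 + 8 = 37
  bin 3: 28 + 6 + 4 = 38
  bin 4: 23 = 23
  bin 5: 21 = 21
This matches the lower bound, so 5 is optimal.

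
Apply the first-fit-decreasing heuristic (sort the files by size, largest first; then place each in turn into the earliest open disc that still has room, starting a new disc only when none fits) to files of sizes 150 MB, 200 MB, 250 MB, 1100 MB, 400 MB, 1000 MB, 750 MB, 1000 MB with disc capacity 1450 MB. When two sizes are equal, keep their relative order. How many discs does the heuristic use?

Sorted descending: 1100, 1000, 1000, 750, 400, 250, 200, 150.
  1100 → disc 1 (new)  [load 1100/1450]
  1000 → disc 2 (new)  [load 1000/1450]
  1000 → disc 3 (new)  [load 1000/1450]
  750 → disc 4 (new)  [load 750/1450]
  400 → disc 2  [load 1400/1450]
  250 → disc 1  [load 1350/1450]
  200 → disc 3  [load 1200/1450]
  150 → disc 3  [load 1350/1450]
4 discs opened.

4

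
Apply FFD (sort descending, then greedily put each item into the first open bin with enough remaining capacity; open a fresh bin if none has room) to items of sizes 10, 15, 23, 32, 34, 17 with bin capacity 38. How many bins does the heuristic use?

4

Sorted descending: 34, 32, 23, 17, 15, 10.
  34 → bin 1 (new)  [load 34/38]
  32 → bin 2 (new)  [load 32/38]
  23 → bin 3 (new)  [load 23/38]
  17 → bin 4 (new)  [load 17/38]
  15 → bin 3  [load 38/38]
  10 → bin 4  [load 27/38]
4 bins opened.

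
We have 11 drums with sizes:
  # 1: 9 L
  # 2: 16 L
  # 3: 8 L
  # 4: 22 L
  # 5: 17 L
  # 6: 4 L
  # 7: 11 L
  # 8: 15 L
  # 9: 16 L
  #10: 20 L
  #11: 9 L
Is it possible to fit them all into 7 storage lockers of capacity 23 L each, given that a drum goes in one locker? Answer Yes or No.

Total = 147 L; ⌈147/23⌉ = 7.
The bound of 7 does not rule out 7, but exhaustive search shows no assignment into 7 storage lockers of capacity 23 L exists — the minimum is 8.

No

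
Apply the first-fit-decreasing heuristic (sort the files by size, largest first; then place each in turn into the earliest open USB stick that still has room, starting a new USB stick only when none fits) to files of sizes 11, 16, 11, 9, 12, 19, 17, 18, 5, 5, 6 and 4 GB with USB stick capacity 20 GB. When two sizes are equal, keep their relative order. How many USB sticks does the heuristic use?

Sorted descending: 19, 18, 17, 16, 12, 11, 11, 9, 6, 5, 5, 4.
  19 → USB stick 1 (new)  [load 19/20]
  18 → USB stick 2 (new)  [load 18/20]
  17 → USB stick 3 (new)  [load 17/20]
  16 → USB stick 4 (new)  [load 16/20]
  12 → USB stick 5 (new)  [load 12/20]
  11 → USB stick 6 (new)  [load 11/20]
  11 → USB stick 7 (new)  [load 11/20]
  9 → USB stick 6  [load 20/20]
  6 → USB stick 5  [load 18/20]
  5 → USB stick 7  [load 16/20]
  5 → USB stick 8 (new)  [load 5/20]
  4 → USB stick 4  [load 20/20]
8 USB sticks opened.

8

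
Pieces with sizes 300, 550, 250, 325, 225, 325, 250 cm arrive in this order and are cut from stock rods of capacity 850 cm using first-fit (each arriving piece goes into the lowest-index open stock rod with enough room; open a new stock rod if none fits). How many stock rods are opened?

3

  300 → stock rod 1 (new)  [load 300/850]
  550 → stock rod 1  [load 850/850]
  250 → stock rod 2 (new)  [load 250/850]
  325 → stock rod 2  [load 575/850]
  225 → stock rod 2  [load 800/850]
  325 → stock rod 3 (new)  [load 325/850]
  250 → stock rod 3  [load 575/850]
3 stock rods opened.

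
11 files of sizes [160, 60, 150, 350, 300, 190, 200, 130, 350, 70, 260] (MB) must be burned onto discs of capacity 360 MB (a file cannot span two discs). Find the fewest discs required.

Total = 350 + 350 + 300 + 260 + 200 + 190 + 160 + 150 + 130 + 70 + 60 = 2220 MB.
Lower bound: ⌈2220/360⌉ = 7 discs.
A packing using 7 discs:
  disc 1: 350 = 350
  disc 2: 350 = 350
  disc 3: 300 + 60 = 360
  disc 4: 260 + 70 = 330
  disc 5: 200 + 160 = 360
  disc 6: 190 + 150 = 340
  disc 7: 130 = 130
This matches the lower bound, so 7 is optimal.

7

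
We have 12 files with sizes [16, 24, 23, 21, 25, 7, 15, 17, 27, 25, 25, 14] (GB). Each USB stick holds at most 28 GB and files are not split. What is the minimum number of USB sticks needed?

11

Total = 27 + 25 + 25 + 25 + 24 + 23 + 21 + 17 + 16 + 15 + 14 + 7 = 239 GB.
Lower bound: ⌈239/28⌉ = 9 USB sticks.
Also, 10 files each exceed 14 GB, and no two of those can share a USB stick, so at least 10 USB sticks are needed.
A packing using 11 USB sticks:
  USB stick 1: 27 = 27
  USB stick 2: 25 = 25
  USB stick 3: 25 = 25
  USB stick 4: 25 = 25
  USB stick 5: 24 = 24
  USB stick 6: 23 = 23
  USB stick 7: 21 + 7 = 28
  USB stick 8: 17 = 17
  USB stick 9: 16 = 16
  USB stick 10: 15 = 15
  USB stick 11: 14 = 14
No arrangement into 10 USB sticks stays within capacity, so 11 is optimal.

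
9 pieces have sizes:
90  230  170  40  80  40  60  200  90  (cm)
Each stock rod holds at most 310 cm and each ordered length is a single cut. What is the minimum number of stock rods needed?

4

Total = 230 + 200 + 170 + 90 + 90 + 80 + 60 + 40 + 40 = 1000 cm.
Lower bound: ⌈1000/310⌉ = 4 stock rods.
A packing using 4 stock rods:
  stock rod 1: 230 + 80 = 310
  stock rod 2: 200 + 90 = 290
  stock rod 3: 170 + 90 + 40 = 300
  stock rod 4: 60 + 40 = 100
This matches the lower bound, so 4 is optimal.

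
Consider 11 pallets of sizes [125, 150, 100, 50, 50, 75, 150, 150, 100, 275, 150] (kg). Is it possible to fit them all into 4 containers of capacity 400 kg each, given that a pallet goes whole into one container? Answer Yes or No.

Yes

A valid assignment using 4 containers:
  container 1: 275 + 125 = 400
  container 2: 150 + 150 + 100 = 400
  container 3: 150 + 150 + 100 = 400
  container 4: 75 + 50 + 50 = 175
Every load is within 400 kg, so 4 containers suffice.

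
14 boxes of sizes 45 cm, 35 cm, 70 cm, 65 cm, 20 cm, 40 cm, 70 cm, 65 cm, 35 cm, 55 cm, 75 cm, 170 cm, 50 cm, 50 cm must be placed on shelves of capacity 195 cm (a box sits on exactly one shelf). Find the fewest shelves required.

5

Total = 170 + 75 + 70 + 70 + 65 + 65 + 55 + 50 + 50 + 45 + 40 + 35 + 35 + 20 = 845 cm.
Lower bound: ⌈845/195⌉ = 5 shelves.
A packing using 5 shelves:
  shelf 1: 170 + 20 = 190
  shelf 2: 75 + 70 + 50 = 195
  shelf 3: 70 + 65 + 55 = 190
  shelf 4: 65 + 50 + 45 + 35 = 195
  shelf 5: 40 + 35 = 75
This matches the lower bound, so 5 is optimal.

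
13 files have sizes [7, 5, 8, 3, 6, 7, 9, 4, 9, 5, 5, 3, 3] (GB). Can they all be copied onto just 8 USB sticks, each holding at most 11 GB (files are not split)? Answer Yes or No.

Yes

A valid assignment using 8 USB sticks:
  USB stick 1: 9 = 9
  USB stick 2: 9 = 9
  USB stick 3: 8 + 3 = 11
  USB stick 4: 7 + 4 = 11
  USB stick 5: 7 + 3 = 10
  USB stick 6: 6 + 5 = 11
  USB stick 7: 5 + 5 = 10
  USB stick 8: 3 = 3
Every load is within 11 GB, so 8 USB sticks suffice.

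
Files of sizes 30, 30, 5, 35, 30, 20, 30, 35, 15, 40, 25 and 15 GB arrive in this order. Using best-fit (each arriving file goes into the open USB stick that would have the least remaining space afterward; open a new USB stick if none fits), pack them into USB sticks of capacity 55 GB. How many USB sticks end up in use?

7

  30 → USB stick 1 (new)  [load 30/55]
  30 → USB stick 2 (new)  [load 30/55]
  5 → USB stick 1  [load 35/55]
  35 → USB stick 3 (new)  [load 35/55]
  30 → USB stick 4 (new)  [load 30/55]
  20 → USB stick 1  [load 55/55]
  30 → USB stick 5 (new)  [load 30/55]
  35 → USB stick 6 (new)  [load 35/55]
  15 → USB stick 3  [load 50/55]
  40 → USB stick 7 (new)  [load 40/55]
  25 → USB stick 2  [load 55/55]
  15 → USB stick 7  [load 55/55]
7 USB sticks opened.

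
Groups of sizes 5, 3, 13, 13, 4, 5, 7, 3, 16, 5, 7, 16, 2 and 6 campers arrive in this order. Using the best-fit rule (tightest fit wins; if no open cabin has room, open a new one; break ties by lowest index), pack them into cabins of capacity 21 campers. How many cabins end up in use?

  5 → cabin 1 (new)  [load 5/21]
  3 → cabin 1  [load 8/21]
  13 → cabin 1  [load 21/21]
  13 → cabin 2 (new)  [load 13/21]
  4 → cabin 2  [load 17/21]
  5 → cabin 3 (new)  [load 5/21]
  7 → cabin 3  [load 12/21]
  3 → cabin 2  [load 20/21]
  16 → cabin 4 (new)  [load 16/21]
  5 → cabin 4  [load 21/21]
  7 → cabin 3  [load 19/21]
  16 → cabin 5 (new)  [load 16/21]
  2 → cabin 3  [load 21/21]
  6 → cabin 6 (new)  [load 6/21]
6 cabins opened.

6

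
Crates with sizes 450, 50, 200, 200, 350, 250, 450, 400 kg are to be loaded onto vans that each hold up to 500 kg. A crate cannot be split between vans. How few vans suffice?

6

Total = 450 + 450 + 400 + 350 + 250 + 200 + 200 + 50 = 2350 kg.
Lower bound: ⌈2350/500⌉ = 5 vans.
A packing using 6 vans:
  van 1: 450 + 50 = 500
  van 2: 450 = 450
  van 3: 400 = 400
  van 4: 350 = 350
  van 5: 250 + 200 = 450
  van 6: 200 = 200
No arrangement into 5 vans stays within capacity, so 6 is optimal.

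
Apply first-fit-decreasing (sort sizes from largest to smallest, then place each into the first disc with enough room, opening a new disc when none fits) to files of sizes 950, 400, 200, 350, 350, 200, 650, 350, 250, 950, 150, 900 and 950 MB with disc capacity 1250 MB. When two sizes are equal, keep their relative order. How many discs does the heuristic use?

Sorted descending: 950, 950, 950, 900, 650, 400, 350, 350, 350, 250, 200, 200, 150.
  950 → disc 1 (new)  [load 950/1250]
  950 → disc 2 (new)  [load 950/1250]
  950 → disc 3 (new)  [load 950/1250]
  900 → disc 4 (new)  [load 900/1250]
  650 → disc 5 (new)  [load 650/1250]
  400 → disc 5  [load 1050/1250]
  350 → disc 4  [load 1250/1250]
  350 → disc 6 (new)  [load 350/1250]
  350 → disc 6  [load 700/1250]
  250 → disc 1  [load 1200/1250]
  200 → disc 2  [load 1150/1250]
  200 → disc 3  [load 1150/1250]
  150 → disc 5  [load 1200/1250]
6 discs opened.

6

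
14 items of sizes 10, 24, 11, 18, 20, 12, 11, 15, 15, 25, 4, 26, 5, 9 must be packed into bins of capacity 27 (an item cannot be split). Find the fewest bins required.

Total = 26 + 25 + 24 + 20 + 18 + 15 + 15 + 12 + 11 + 11 + 10 + 9 + 5 + 4 = 205.
Lower bound: ⌈205/27⌉ = 8 bins.
A packing using 8 bins:
  bin 1: 26 = 26
  bin 2: 25 = 25
  bin 3: 24 = 24
  bin 4: 20 + 5 = 25
  bin 5: 18 + 9 = 27
  bin 6: 15 + 12 = 27
  bin 7: 15 + 11 = 26
  bin 8: 11 + 10 + 4 = 25
This matches the lower bound, so 8 is optimal.

8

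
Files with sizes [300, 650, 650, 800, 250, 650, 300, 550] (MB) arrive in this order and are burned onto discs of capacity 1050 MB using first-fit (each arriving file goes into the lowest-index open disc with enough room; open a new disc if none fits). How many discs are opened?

5

  300 → disc 1 (new)  [load 300/1050]
  650 → disc 1  [load 950/1050]
  650 → disc 2 (new)  [load 650/1050]
  800 → disc 3 (new)  [load 800/1050]
  250 → disc 2  [load 900/1050]
  650 → disc 4 (new)  [load 650/1050]
  300 → disc 4  [load 950/1050]
  550 → disc 5 (new)  [load 550/1050]
5 discs opened.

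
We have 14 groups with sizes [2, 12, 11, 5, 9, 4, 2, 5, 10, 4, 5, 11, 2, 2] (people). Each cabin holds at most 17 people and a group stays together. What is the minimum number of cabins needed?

Total = 12 + 11 + 11 + 10 + 9 + 5 + 5 + 5 + 4 + 4 + 2 + 2 + 2 + 2 = 84 people.
Lower bound: ⌈84/17⌉ = 5 cabins.
A packing using 5 cabins:
  cabin 1: 12 + 5 = 17
  cabin 2: 11 + 5 = 16
  cabin 3: 11 + 4 + 2 = 17
  cabin 4: 10 + 5 + 2 = 17
  cabin 5: 9 + 4 + 2 + 2 = 17
This matches the lower bound, so 5 is optimal.

5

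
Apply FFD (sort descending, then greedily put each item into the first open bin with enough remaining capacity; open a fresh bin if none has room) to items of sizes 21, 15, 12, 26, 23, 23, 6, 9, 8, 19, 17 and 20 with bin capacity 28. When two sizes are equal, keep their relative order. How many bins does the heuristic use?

8

Sorted descending: 26, 23, 23, 21, 20, 19, 17, 15, 12, 9, 8, 6.
  26 → bin 1 (new)  [load 26/28]
  23 → bin 2 (new)  [load 23/28]
  23 → bin 3 (new)  [load 23/28]
  21 → bin 4 (new)  [load 21/28]
  20 → bin 5 (new)  [load 20/28]
  19 → bin 6 (new)  [load 19/28]
  17 → bin 7 (new)  [load 17/28]
  15 → bin 8 (new)  [load 15/28]
  12 → bin 8  [load 27/28]
  9 → bin 6  [load 28/28]
  8 → bin 5  [load 28/28]
  6 → bin 4  [load 27/28]
8 bins opened.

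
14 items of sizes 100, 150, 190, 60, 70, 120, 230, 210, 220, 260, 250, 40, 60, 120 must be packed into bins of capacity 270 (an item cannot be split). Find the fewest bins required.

Total = 260 + 250 + 230 + 220 + 210 + 190 + 150 + 120 + 120 + 100 + 70 + 60 + 60 + 40 = 2080.
Lower bound: ⌈2080/270⌉ = 8 bins.
A packing using 9 bins:
  bin 1: 260 = 260
  bin 2: 250 = 250
  bin 3: 230 + 40 = 270
  bin 4: 220 = 220
  bin 5: 210 + 60 = 270
  bin 6: 190 + 70 = 260
  bin 7: 150 + 120 = 270
  bin 8: 120 + 100 = 220
  bin 9: 60 = 60
No arrangement into 8 bins stays within capacity, so 9 is optimal.

9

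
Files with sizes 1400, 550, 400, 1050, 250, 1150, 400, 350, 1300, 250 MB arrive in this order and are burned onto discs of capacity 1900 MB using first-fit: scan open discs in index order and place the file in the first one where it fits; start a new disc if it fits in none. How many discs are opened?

  1400 → disc 1 (new)  [load 1400/1900]
  550 → disc 2 (new)  [load 550/1900]
  400 → disc 1  [load 1800/1900]
  1050 → disc 2  [load 1600/1900]
  250 → disc 2  [load 1850/1900]
  1150 → disc 3 (new)  [load 1150/1900]
  400 → disc 3  [load 1550/1900]
  350 → disc 3  [load 1900/1900]
  1300 → disc 4 (new)  [load 1300/1900]
  250 → disc 4  [load 1550/1900]
4 discs opened.

4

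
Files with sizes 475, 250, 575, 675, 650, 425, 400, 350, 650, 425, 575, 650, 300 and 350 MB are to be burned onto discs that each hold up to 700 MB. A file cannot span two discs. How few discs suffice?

11

Total = 675 + 650 + 650 + 650 + 575 + 575 + 475 + 425 + 425 + 400 + 350 + 350 + 300 + 250 = 6750 MB.
Lower bound: ⌈6750/700⌉ = 10 discs.
A packing using 11 discs:
  disc 1: 675 = 675
  disc 2: 650 = 650
  disc 3: 650 = 650
  disc 4: 650 = 650
  disc 5: 575 = 575
  disc 6: 575 = 575
  disc 7: 475 = 475
  disc 8: 425 + 250 = 675
  disc 9: 425 = 425
  disc 10: 400 + 300 = 700
  disc 11: 350 + 350 = 700
No arrangement into 10 discs stays within capacity, so 11 is optimal.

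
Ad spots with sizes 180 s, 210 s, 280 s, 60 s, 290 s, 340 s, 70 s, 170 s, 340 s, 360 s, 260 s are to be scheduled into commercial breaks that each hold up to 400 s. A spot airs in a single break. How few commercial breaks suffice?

Total = 360 + 340 + 340 + 290 + 280 + 260 + 210 + 180 + 170 + 70 + 60 = 2560 s.
Lower bound: ⌈2560/400⌉ = 7 commercial breaks.
A packing using 8 commercial breaks:
  break 1: 360 = 360
  break 2: 340 + 60 = 400
  break 3: 340 = 340
  break 4: 290 + 70 = 360
  break 5: 280 = 280
  break 6: 260 = 260
  break 7: 210 + 180 = 390
  break 8: 170 = 170
No arrangement into 7 commercial breaks stays within capacity, so 8 is optimal.

8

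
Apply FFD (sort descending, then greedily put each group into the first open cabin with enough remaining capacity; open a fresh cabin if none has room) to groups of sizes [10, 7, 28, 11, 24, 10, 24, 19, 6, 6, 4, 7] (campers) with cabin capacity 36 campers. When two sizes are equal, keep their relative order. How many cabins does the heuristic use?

Sorted descending: 28, 24, 24, 19, 11, 10, 10, 7, 7, 6, 6, 4.
  28 → cabin 1 (new)  [load 28/36]
  24 → cabin 2 (new)  [load 24/36]
  24 → cabin 3 (new)  [load 24/36]
  19 → cabin 4 (new)  [load 19/36]
  11 → cabin 2  [load 35/36]
  10 → cabin 3  [load 34/36]
  10 → cabin 4  [load 29/36]
  7 → cabin 1  [load 35/36]
  7 → cabin 4  [load 36/36]
  6 → cabin 5 (new)  [load 6/36]
  6 → cabin 5  [load 12/36]
  4 → cabin 5  [load 16/36]
5 cabins opened.

5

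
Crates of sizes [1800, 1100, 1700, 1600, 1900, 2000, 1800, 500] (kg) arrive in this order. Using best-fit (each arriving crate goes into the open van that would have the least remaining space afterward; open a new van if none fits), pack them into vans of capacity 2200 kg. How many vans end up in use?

  1800 → van 1 (new)  [load 1800/2200]
  1100 → van 2 (new)  [load 1100/2200]
  1700 → van 3 (new)  [load 1700/2200]
  1600 → van 4 (new)  [load 1600/2200]
  1900 → van 5 (new)  [load 1900/2200]
  2000 → van 6 (new)  [load 2000/2200]
  1800 → van 7 (new)  [load 1800/2200]
  500 → van 3  [load 2200/2200]
7 vans opened.

7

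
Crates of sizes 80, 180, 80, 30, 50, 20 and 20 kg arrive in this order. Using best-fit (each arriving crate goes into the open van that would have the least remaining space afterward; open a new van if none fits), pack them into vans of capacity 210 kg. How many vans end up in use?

  80 → van 1 (new)  [load 80/210]
  180 → van 2 (new)  [load 180/210]
  80 → van 1  [load 160/210]
  30 → van 2  [load 210/210]
  50 → van 1  [load 210/210]
  20 → van 3 (new)  [load 20/210]
  20 → van 3  [load 40/210]
3 vans opened.

3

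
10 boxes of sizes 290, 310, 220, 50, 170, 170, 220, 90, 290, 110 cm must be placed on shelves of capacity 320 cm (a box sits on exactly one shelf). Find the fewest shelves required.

Total = 310 + 290 + 290 + 220 + 220 + 170 + 170 + 110 + 90 + 50 = 1920 cm.
Lower bound: ⌈1920/320⌉ = 6 shelves.
Also, 7 boxes each exceed 160 cm, and no two of those can share a shelf, so at least 7 shelves are needed.
A packing using 7 shelves:
  shelf 1: 310 = 310
  shelf 2: 290 = 290
  shelf 3: 290 = 290
  shelf 4: 220 + 90 = 310
  shelf 5: 220 + 50 = 270
  shelf 6: 170 + 110 = 280
  shelf 7: 170 = 170
This matches the lower bound, so 7 is optimal.

7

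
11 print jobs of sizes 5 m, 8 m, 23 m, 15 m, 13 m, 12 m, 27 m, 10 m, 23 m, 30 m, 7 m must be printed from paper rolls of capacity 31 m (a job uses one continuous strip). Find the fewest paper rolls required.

Total = 30 + 27 + 23 + 23 + 15 + 13 + 12 + 10 + 8 + 7 + 5 = 173 m.
Lower bound: ⌈173/31⌉ = 6 paper rolls.
A packing using 6 paper rolls:
  roll 1: 30 = 30
  roll 2: 27 = 27
  roll 3: 23 + 8 = 31
  roll 4: 23 + 7 = 30
  roll 5: 15 + 13 = 28
  roll 6: 12 + 10 + 5 = 27
This matches the lower bound, so 6 is optimal.

6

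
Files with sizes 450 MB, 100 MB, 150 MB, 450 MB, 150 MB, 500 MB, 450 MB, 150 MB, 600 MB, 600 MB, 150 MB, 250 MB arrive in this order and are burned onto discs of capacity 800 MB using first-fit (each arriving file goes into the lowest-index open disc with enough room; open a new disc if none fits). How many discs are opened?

  450 → disc 1 (new)  [load 450/800]
  100 → disc 1  [load 550/800]
  150 → disc 1  [load 700/800]
  450 → disc 2 (new)  [load 450/800]
  150 → disc 2  [load 600/800]
  500 → disc 3 (new)  [load 500/800]
  450 → disc 4 (new)  [load 450/800]
  150 → disc 2  [load 750/800]
  600 → disc 5 (new)  [load 600/800]
  600 → disc 6 (new)  [load 600/800]
  150 → disc 3  [load 650/800]
  250 → disc 4  [load 700/800]
6 discs opened.

6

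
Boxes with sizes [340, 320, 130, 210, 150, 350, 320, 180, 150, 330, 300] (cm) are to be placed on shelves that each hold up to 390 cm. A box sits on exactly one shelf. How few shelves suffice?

Total = 350 + 340 + 330 + 320 + 320 + 300 + 210 + 180 + 150 + 150 + 130 = 2780 cm.
Lower bound: ⌈2780/390⌉ = 8 shelves.
A packing using 9 shelves:
  shelf 1: 350 = 350
  shelf 2: 340 = 340
  shelf 3: 330 = 330
  shelf 4: 320 = 320
  shelf 5: 320 = 320
  shelf 6: 300 = 300
  shelf 7: 210 + 180 = 390
  shelf 8: 150 + 150 = 300
  shelf 9: 130 = 130
No arrangement into 8 shelves stays within capacity, so 9 is optimal.

9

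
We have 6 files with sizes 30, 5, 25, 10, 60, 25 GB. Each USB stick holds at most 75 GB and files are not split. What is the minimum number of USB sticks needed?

Total = 60 + 30 + 25 + 25 + 10 + 5 = 155 GB.
Lower bound: ⌈155/75⌉ = 3 USB sticks.
A packing using 3 USB sticks:
  USB stick 1: 60 + 10 + 5 = 75
  USB stick 2: 30 + 25 = 55
  USB stick 3: 25 = 25
This matches the lower bound, so 3 is optimal.

3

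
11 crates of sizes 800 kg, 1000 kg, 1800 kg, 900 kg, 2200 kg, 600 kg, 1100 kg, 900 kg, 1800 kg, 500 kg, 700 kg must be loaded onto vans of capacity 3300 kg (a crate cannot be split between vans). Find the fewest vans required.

Total = 2200 + 1800 + 1800 + 1100 + 1000 + 900 + 900 + 800 + 700 + 600 + 500 = 12300 kg.
Lower bound: ⌈12300/3300⌉ = 4 vans.
A packing using 4 vans:
  van 1: 2200 + 1100 = 3300
  van 2: 1800 + 1000 + 500 = 3300
  van 3: 1800 + 900 + 600 = 3300
  van 4: 900 + 800 + 700 = 2400
This matches the lower bound, so 4 is optimal.

4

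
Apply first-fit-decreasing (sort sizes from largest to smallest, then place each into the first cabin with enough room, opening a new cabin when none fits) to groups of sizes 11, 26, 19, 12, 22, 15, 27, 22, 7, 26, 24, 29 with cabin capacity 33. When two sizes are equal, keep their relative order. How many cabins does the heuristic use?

9

Sorted descending: 29, 27, 26, 26, 24, 22, 22, 19, 15, 12, 11, 7.
  29 → cabin 1 (new)  [load 29/33]
  27 → cabin 2 (new)  [load 27/33]
  26 → cabin 3 (new)  [load 26/33]
  26 → cabin 4 (new)  [load 26/33]
  24 → cabin 5 (new)  [load 24/33]
  22 → cabin 6 (new)  [load 22/33]
  22 → cabin 7 (new)  [load 22/33]
  19 → cabin 8 (new)  [load 19/33]
  15 → cabin 9 (new)  [load 15/33]
  12 → cabin 8  [load 31/33]
  11 → cabin 6  [load 33/33]
  7 → cabin 3  [load 33/33]
9 cabins opened.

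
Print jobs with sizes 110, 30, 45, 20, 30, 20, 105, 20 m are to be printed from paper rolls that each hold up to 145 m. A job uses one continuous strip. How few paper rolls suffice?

Total = 110 + 105 + 45 + 30 + 30 + 20 + 20 + 20 = 380 m.
Lower bound: ⌈380/145⌉ = 3 paper rolls.
A packing using 3 paper rolls:
  roll 1: 110 + 30 = 140
  roll 2: 105 + 30 = 135
  roll 3: 45 + 20 + 20 + 20 = 105
This matches the lower bound, so 3 is optimal.

3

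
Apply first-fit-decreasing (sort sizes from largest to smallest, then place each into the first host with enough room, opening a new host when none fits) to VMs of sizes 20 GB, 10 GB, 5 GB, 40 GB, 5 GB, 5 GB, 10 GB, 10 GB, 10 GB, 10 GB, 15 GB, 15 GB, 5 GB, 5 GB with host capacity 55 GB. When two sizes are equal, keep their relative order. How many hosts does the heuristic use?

3

Sorted descending: 40, 20, 15, 15, 10, 10, 10, 10, 10, 5, 5, 5, 5, 5.
  40 → host 1 (new)  [load 40/55]
  20 → host 2 (new)  [load 20/55]
  15 → host 1  [load 55/55]
  15 → host 2  [load 35/55]
  10 → host 2  [load 45/55]
  10 → host 2  [load 55/55]
  10 → host 3 (new)  [load 10/55]
  10 → host 3  [load 20/55]
  10 → host 3  [load 30/55]
  5 → host 3  [load 35/55]
  5 → host 3  [load 40/55]
  5 → host 3  [load 45/55]
  5 → host 3  [load 50/55]
  5 → host 3  [load 55/55]
3 hosts opened.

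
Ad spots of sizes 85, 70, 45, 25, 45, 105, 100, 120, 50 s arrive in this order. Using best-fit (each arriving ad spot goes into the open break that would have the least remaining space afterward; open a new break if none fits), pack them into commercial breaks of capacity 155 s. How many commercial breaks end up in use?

  85 → break 1 (new)  [load 85/155]
  70 → break 1  [load 155/155]
  45 → break 2 (new)  [load 45/155]
  25 → break 2  [load 70/155]
  45 → break 2  [load 115/155]
  105 → break 3 (new)  [load 105/155]
  100 → break 4 (new)  [load 100/155]
  120 → break 5 (new)  [load 120/155]
  50 → break 3  [load 155/155]
5 commercial breaks opened.

5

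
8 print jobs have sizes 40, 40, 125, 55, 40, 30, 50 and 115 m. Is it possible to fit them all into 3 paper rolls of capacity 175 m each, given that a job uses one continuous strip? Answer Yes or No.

Yes

A valid assignment using 3 paper rolls:
  roll 1: 125 + 50 = 175
  roll 2: 115 + 55 = 170
  roll 3: 40 + 40 + 40 + 30 = 150
Every load is within 175 m, so 3 paper rolls suffice.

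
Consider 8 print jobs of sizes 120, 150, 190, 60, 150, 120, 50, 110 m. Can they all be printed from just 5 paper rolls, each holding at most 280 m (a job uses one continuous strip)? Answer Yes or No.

A valid assignment using 4 paper rolls:
  roll 1: 190 + 60 = 250
  roll 2: 150 + 120 = 270
  roll 3: 150 + 120 = 270
  roll 4: 110 + 50 = 160
That uses only 4 ≤ 5, so 5 paper rolls are enough.

Yes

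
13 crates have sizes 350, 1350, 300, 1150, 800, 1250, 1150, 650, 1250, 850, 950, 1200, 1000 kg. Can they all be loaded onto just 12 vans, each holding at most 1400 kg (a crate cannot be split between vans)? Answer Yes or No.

A valid assignment using 11 vans:
  van 1: 1350 = 1350
  van 2: 1250 = 1250
  van 3: 1250 = 1250
  van 4: 1200 = 1200
  van 5: 1150 = 1150
  van 6: 1150 = 1150
  van 7: 1000 + 350 = 1350
  van 8: 950 + 300 = 1250
  van 9: 850 = 850
  van 10: 800 = 800
  van 11: 650 = 650
That uses only 11 ≤ 12, so 12 vans are enough.

Yes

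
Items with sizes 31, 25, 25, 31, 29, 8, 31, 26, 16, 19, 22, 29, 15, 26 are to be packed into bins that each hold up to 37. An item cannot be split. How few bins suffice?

11

Total = 31 + 31 + 31 + 29 + 29 + 26 + 26 + 25 + 25 + 22 + 19 + 16 + 15 + 8 = 333.
Lower bound: ⌈333/37⌉ = 9 bins.
Also, 11 items each exceed 37/2, and no two of those can share a bin, so at least 11 bins are needed.
A packing using 11 bins:
  bin 1: 31 = 31
  bin 2: 31 = 31
  bin 3: 31 = 31
  bin 4: 29 + 8 = 37
  bin 5: 29 = 29
  bin 6: 26 = 26
  bin 7: 26 = 26
  bin 8: 25 = 25
  bin 9: 25 = 25
  bin 10: 22 + 15 = 37
  bin 11: 19 + 16 = 35
This matches the lower bound, so 11 is optimal.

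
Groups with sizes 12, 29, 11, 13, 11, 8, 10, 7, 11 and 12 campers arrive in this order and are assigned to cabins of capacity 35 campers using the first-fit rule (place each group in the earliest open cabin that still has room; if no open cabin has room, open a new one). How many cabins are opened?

  12 → cabin 1 (new)  [load 12/35]
  29 → cabin 2 (new)  [load 29/35]
  11 → cabin 1  [load 23/35]
  13 → cabin 3 (new)  [load 13/35]
  11 → cabin 1  [load 34/35]
  8 → cabin 3  [load 21/35]
  10 → cabin 3  [load 31/35]
  7 → cabin 4 (new)  [load 7/35]
  11 → cabin 4  [load 18/35]
  12 → cabin 4  [load 30/35]
4 cabins opened.

4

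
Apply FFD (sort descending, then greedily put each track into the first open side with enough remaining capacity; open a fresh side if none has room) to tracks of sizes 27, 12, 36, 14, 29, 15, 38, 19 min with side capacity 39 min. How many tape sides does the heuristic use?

6

Sorted descending: 38, 36, 29, 27, 19, 15, 14, 12.
  38 → side 1 (new)  [load 38/39]
  36 → side 2 (new)  [load 36/39]
  29 → side 3 (new)  [load 29/39]
  27 → side 4 (new)  [load 27/39]
  19 → side 5 (new)  [load 19/39]
  15 → side 5  [load 34/39]
  14 → side 6 (new)  [load 14/39]
  12 → side 4  [load 39/39]
6 tape sides opened.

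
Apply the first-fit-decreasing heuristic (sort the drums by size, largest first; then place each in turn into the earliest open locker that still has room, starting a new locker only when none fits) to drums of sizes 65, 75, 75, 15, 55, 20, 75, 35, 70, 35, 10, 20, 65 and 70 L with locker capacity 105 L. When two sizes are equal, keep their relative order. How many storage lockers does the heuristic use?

8

Sorted descending: 75, 75, 75, 70, 70, 65, 65, 55, 35, 35, 20, 20, 15, 10.
  75 → locker 1 (new)  [load 75/105]
  75 → locker 2 (new)  [load 75/105]
  75 → locker 3 (new)  [load 75/105]
  70 → locker 4 (new)  [load 70/105]
  70 → locker 5 (new)  [load 70/105]
  65 → locker 6 (new)  [load 65/105]
  65 → locker 7 (new)  [load 65/105]
  55 → locker 8 (new)  [load 55/105]
  35 → locker 4  [load 105/105]
  35 → locker 5  [load 105/105]
  20 → locker 1  [load 95/105]
  20 → locker 2  [load 95/105]
  15 → locker 3  [load 90/105]
  10 → locker 1  [load 105/105]
8 storage lockers opened.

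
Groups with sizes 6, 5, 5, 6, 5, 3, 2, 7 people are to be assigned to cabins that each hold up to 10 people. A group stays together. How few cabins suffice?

Total = 7 + 6 + 6 + 5 + 5 + 5 + 3 + 2 = 39 people.
Lower bound: ⌈39/10⌉ = 4 cabins.
A packing using 5 cabins:
  cabin 1: 7 + 3 = 10
  cabin 2: 6 + 2 = 8
  cabin 3: 6 = 6
  cabin 4: 5 + 5 = 10
  cabin 5: 5 = 5
No arrangement into 4 cabins stays within capacity, so 5 is optimal.

5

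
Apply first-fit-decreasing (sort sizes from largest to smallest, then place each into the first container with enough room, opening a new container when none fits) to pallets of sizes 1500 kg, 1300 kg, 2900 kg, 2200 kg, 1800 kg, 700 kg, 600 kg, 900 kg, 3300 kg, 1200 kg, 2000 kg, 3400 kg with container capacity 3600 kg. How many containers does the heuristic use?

Sorted descending: 3400, 3300, 2900, 2200, 2000, 1800, 1500, 1300, 1200, 900, 700, 600.
  3400 → container 1 (new)  [load 3400/3600]
  3300 → container 2 (new)  [load 3300/3600]
  2900 → container 3 (new)  [load 2900/3600]
  2200 → container 4 (new)  [load 2200/3600]
  2000 → container 5 (new)  [load 2000/3600]
  1800 → container 6 (new)  [load 1800/3600]
  1500 → container 5  [load 3500/3600]
  1300 → container 4  [load 3500/3600]
  1200 → container 6  [load 3000/3600]
  900 → container 7 (new)  [load 900/3600]
  700 → container 3  [load 3600/3600]
  600 → container 6  [load 3600/3600]
7 containers opened.

7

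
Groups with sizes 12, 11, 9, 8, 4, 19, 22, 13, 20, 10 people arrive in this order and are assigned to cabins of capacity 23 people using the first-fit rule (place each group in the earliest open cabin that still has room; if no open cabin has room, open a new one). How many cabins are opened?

6

  12 → cabin 1 (new)  [load 12/23]
  11 → cabin 1  [load 23/23]
  9 → cabin 2 (new)  [load 9/23]
  8 → cabin 2  [load 17/23]
  4 → cabin 2  [load 21/23]
  19 → cabin 3 (new)  [load 19/23]
  22 → cabin 4 (new)  [load 22/23]
  13 → cabin 5 (new)  [load 13/23]
  20 → cabin 6 (new)  [load 20/23]
  10 → cabin 5  [load 23/23]
6 cabins opened.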